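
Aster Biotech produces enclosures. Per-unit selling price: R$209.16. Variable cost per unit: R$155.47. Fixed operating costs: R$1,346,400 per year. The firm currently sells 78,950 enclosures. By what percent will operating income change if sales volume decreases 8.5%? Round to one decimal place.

-12.5%

At 78,950 units, contribution = 78,950 × R$53.69 = R$4,238,825.50.
EBIT = R$4,238,825.50 − R$1,346,400 = R$2,892,425.50.
Degree of operating leverage = R$4,238,825.50 / R$2,892,425.50 = 1.4655.
So EBIT moves 1.4655 × (-8.5%) = -12.5%.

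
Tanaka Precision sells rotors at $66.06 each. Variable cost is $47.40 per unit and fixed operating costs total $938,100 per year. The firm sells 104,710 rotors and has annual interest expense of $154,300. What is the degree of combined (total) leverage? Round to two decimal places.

Contribution at this volume is 104,710 × $18.66 = $1,953,888.60.
Operating income = contribution − fixed costs = $1,953,888.60 − $938,100 = $1,015,788.60. Interest = $154,300.00, so EBIT − I = $861,488.60.
Degree of total leverage = total CM / (EBIT − interest) = $1,953,888.60 / $861,488.60 = 2.2680.

2.27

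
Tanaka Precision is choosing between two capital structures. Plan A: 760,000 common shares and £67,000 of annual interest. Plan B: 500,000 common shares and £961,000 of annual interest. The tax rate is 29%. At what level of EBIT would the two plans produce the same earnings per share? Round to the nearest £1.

£2,680,231

At indifference, (EBIT − 67,000)(1 − t)/760,000 = (EBIT − 961,000)(1 − t)/500,000.
Cancelling (1 − t) and cross-multiplying: 500,000·(EBIT − 67,000) = 760,000·(EBIT − 961,000).
EBIT × (760,000 − 500,000) = 961,000 × 760,000 − 67,000 × 500,000 = 696,860,000,000, so EBIT = 696,860,000,000 ÷ 260,000 = 2,680,230.77.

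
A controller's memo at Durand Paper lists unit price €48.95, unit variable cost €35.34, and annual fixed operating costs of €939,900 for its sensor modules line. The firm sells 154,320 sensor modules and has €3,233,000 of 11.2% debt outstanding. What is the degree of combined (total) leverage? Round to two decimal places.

2.63

At 154,320 units, contribution = 154,320 × €13.61 = €2,100,295.20.
Operating income = contribution − fixed costs = €2,100,295.20 − €939,900 = €1,160,395.20. Interest = €362,096.00, so EBIT − I = €798,299.20.
DCL = contribution ÷ (EBIT − I) = €2,100,295.20 ÷ €798,299.20 = 2.6310.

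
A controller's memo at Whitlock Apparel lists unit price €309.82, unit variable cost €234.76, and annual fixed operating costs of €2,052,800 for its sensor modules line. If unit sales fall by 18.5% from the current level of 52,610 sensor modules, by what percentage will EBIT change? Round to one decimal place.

Total contribution margin = 52,610 × €75.06 = €3,948,906.60.
EBIT = €3,948,906.60 − €2,052,800 = €1,896,106.60.
So DOL = total CM / EBIT = €3,948,906.60 / €1,896,106.60 = 2.0826.
%ΔEBIT = DOL × %ΔSales = 2.0826 × -18.5% = -38.5%.

-38.5%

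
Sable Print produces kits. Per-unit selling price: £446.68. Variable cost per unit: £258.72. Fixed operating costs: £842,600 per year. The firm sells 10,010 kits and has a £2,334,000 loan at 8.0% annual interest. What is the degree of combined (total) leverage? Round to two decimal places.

At 10,010 units, contribution = 10,010 × £187.96 = £1,881,479.60.
EBIT = £1,881,479.60 − £842,600 = £1,038,879.60. Interest = £186,720.00.
DOL = £1,881,479.60 ÷ £1,038,879.60 = 1.8111; DFL = £1,038,879.60 ÷ £852,159.60 = 1.2191.
Combined leverage = 1.8111 × 1.2191 = 2.2079.

2.21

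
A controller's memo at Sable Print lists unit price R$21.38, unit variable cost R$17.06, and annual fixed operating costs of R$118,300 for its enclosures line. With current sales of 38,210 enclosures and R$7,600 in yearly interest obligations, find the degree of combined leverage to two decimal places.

Total contribution margin = 38,210 × R$4.32 = R$165,067.20.
Operating income = contribution − fixed costs = R$165,067.20 − R$118,300 = R$46,767.20. Interest = R$7,600.00, so EBIT − I = R$39,167.20.
Degree of total leverage = total CM / (EBIT − interest) = R$165,067.20 / R$39,167.20 = 4.2144.

4.21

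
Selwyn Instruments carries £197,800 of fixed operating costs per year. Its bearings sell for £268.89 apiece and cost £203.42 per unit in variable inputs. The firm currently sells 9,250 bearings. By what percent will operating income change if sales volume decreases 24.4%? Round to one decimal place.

-36.2%

Total contribution margin = 9,250 × £65.47 = £605,597.50.
Subtracting fixed costs: EBIT = £605,597.50 − £197,800 = £407,797.50.
DOL = contribution ÷ EBIT = £605,597.50 ÷ £407,797.50 = 1.4850.
So EBIT moves 1.4850 × (-24.4%) = -36.2%.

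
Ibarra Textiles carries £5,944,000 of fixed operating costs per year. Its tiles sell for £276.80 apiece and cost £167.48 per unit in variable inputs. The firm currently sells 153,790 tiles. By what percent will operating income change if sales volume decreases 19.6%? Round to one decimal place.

-30.3%

Contribution at this volume is 153,790 × £109.32 = £16,812,322.80.
Subtracting fixed costs: EBIT = £16,812,322.80 − £5,944,000 = £10,868,322.80.
Degree of operating leverage = £16,812,322.80 / £10,868,322.80 = 1.5469.
Operating income changes by 1.5469 × -19.6% = -30.3%.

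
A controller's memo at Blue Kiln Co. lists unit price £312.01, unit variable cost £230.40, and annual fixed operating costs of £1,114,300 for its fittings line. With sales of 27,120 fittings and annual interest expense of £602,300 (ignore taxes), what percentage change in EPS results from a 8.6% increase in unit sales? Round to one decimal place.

At 27,120 units, contribution = 27,120 × £81.61 = £2,213,263.20.
Subtracting fixed costs: EBIT = £2,213,263.20 − £1,114,300 = £1,098,963.20.
After interest of £602,300.00, pre-tax earnings = £496,663.20.
Degree of combined leverage = contribution ÷ (EBIT − I) = £2,213,263.20 ÷ £496,663.20 = 4.4563.
EPS therefore changes by 4.4563 × (+8.6%) = +38.3%.

+38.3%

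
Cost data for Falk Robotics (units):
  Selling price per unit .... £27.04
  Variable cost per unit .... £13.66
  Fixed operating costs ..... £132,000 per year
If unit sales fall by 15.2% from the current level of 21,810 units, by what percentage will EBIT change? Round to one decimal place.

-27.8%

Total contribution margin = 21,810 × £13.38 = £291,817.80.
Subtracting fixed costs: EBIT = £291,817.80 − £132,000 = £159,817.80.
Degree of operating leverage = £291,817.80 / £159,817.80 = 1.8259.
So EBIT moves 1.8259 × (-15.2%) = -27.8%.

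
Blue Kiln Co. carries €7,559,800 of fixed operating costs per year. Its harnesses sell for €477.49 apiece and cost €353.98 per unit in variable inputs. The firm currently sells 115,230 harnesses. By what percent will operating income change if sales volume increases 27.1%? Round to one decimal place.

+57.8%

Total contribution margin = 115,230 × €123.51 = €14,232,057.30.
EBIT = €14,232,057.30 − €7,559,800 = €6,672,257.30.
Degree of operating leverage = €14,232,057.30 / €6,672,257.30 = 2.1330.
%ΔEBIT = DOL × %ΔSales = 2.1330 × +27.1% = +57.8%.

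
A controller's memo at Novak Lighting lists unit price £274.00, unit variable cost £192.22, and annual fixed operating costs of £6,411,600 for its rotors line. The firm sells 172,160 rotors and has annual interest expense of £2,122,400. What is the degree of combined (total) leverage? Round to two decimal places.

2.54

At 172,160 units, contribution = 172,160 × £81.78 = £14,079,244.80.
Subtracting fixed costs: EBIT = £14,079,244.80 − £6,411,600 = £7,667,644.80. Interest = £2,122,400.00.
DOL = £14,079,244.80 ÷ £7,667,644.80 = 1.8362; DFL = £7,667,644.80 ÷ £5,545,244.80 = 1.3827.
DCL = DOL × DFL = 1.8362 × 1.3827 = 2.5389.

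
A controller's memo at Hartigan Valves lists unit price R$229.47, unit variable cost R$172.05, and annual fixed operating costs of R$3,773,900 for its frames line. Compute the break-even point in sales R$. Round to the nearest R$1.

CM per unit = R$229.47 − R$172.05 = R$57.42; CM ratio = R$57.42 / R$229.47 = 0.2502.
Break-even revenue = fixed costs × price ÷ CM = R$3,773,900 × R$229.47 ÷ R$57.42 = R$15,081,798.

R$15,081,798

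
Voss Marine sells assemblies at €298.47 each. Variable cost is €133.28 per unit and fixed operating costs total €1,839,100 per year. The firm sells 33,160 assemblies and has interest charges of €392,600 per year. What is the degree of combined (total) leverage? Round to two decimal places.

1.69

Total contribution margin = 33,160 × €165.19 = €5,477,700.40.
Subtracting fixed costs: EBIT = €5,477,700.40 − €1,839,100 = €3,638,600.40. Interest = €392,600.00, so EBIT − I = €3,246,000.40.
DCL = contribution ÷ (EBIT − I) = €5,477,700.40 ÷ €3,246,000.40 = 1.6875.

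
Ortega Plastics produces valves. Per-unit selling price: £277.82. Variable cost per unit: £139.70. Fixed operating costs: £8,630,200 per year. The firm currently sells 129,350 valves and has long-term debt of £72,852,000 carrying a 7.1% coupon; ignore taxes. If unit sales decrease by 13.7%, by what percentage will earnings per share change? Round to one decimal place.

-60.2%

Contribution at this volume is 129,350 × £138.12 = £17,865,822.00.
Subtracting fixed costs: EBIT = £17,865,822.00 − £8,630,200 = £9,235,622.00.
After interest of £5,172,492.00, pre-tax earnings = £4,063,130.00.
DCL = total CM / (EBIT − I) = £17,865,822.00 / £4,063,130.00 = 4.3971.
%ΔEPS = DCL × %ΔSales = 4.3971 × -13.7% = -60.2%.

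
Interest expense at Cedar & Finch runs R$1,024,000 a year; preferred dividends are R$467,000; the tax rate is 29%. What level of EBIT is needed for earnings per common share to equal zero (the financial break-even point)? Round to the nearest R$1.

Grossing the preferred dividend up to pre-tax terms: R$467,000 / (1 − 0.29) = R$657,746.48.
Financial break-even EBIT = interest + D_p ÷ (1 − t) = R$1,024,000 + R$657,746.48 = R$1,681,746.48.

R$1,681,746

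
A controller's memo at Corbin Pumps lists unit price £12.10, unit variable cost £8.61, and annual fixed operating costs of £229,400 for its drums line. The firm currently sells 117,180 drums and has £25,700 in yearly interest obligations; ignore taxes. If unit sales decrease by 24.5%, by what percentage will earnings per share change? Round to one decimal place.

-65.1%

Contribution at this volume is 117,180 × £3.49 = £408,958.20.
Operating income = contribution − fixed costs = £408,958.20 − £229,400 = £179,558.20.
Interest = £25,700.00, so EBIT − I = £153,858.20.
Degree of combined leverage = contribution ÷ (EBIT − I) = £408,958.20 ÷ £153,858.20 = 2.6580.
EPS therefore changes by 2.6580 × (-24.5%) = -65.1%.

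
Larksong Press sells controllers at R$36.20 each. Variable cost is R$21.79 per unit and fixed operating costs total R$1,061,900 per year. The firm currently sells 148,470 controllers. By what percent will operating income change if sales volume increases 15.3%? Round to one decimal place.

Total contribution margin = 148,470 × R$14.41 = R$2,139,452.70.
Operating income = contribution − fixed costs = R$2,139,452.70 − R$1,061,900 = R$1,077,552.70.
Degree of operating leverage = R$2,139,452.70 / R$1,077,552.70 = 1.9855.
Operating income changes by 1.9855 × +15.3% = +30.4%.

+30.4%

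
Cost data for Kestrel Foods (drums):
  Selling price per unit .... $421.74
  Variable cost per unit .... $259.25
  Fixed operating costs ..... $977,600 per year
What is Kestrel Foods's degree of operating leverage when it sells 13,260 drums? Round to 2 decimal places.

At 13,260 units, contribution = 13,260 × $162.49 = $2,154,617.40.
Operating income = contribution − fixed costs = $2,154,617.40 − $977,600 = $1,177,017.40.
DOL = contribution ÷ EBIT = $2,154,617.40 ÷ $1,177,017.40 = 1.8306.

1.83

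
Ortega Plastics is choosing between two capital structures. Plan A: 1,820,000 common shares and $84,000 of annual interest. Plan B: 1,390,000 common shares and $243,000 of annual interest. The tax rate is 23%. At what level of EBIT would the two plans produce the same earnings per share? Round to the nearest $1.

Set EPS_A = EPS_B: (EBIT − $84,000)(1 − 0.23) ÷ 1,820,000 = (EBIT − $243,000)(1 − 0.23) ÷ 1,390,000.
Cancelling (1 − t) and cross-multiplying: 1,390,000·(EBIT − 84,000) = 1,820,000·(EBIT − 243,000).
EBIT × (1,820,000 − 1,390,000) = 243,000 × 1,820,000 − 84,000 × 1,390,000 = 325,500,000,000, so EBIT = 325,500,000,000 ÷ 430,000 = 756,976.74.

$756,977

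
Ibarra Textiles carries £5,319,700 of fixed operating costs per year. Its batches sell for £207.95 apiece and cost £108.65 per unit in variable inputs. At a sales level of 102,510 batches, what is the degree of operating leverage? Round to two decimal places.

2.09

Total contribution margin = 102,510 × £99.30 = £10,179,243.00.
Subtracting fixed costs: EBIT = £10,179,243.00 − £5,319,700 = £4,859,543.00.
Degree of operating leverage = £10,179,243.00 / £4,859,543.00 = 2.0947.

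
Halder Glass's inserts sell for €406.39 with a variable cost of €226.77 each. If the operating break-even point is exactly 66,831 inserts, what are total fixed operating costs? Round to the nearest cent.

Contribution margin per unit = €406.39 − €226.77 = €179.62.
Fixed costs = break-even units × CM = 66,831 × €179.62 = €12,004,184.22.

€12,004,184.22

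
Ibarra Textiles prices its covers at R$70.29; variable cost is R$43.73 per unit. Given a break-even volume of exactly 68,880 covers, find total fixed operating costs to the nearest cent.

R$1,829,452.80

Unit CM = price − variable cost = R$70.29 − R$43.73 = R$26.56.
Since BE = FC / CM, FC = 68,880 × R$26.56 = R$1,829,452.80.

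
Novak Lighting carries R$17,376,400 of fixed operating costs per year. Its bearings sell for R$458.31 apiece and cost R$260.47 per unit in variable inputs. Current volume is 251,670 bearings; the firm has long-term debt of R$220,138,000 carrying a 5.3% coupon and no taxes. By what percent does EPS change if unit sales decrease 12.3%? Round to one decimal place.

-29.5%

Contribution at this volume is 251,670 × R$197.84 = R$49,790,392.80.
Operating income = contribution − fixed costs = R$49,790,392.80 − R$17,376,400 = R$32,413,992.80.
Interest = R$11,667,314.00, so EBIT − I = R$20,746,678.80.
Degree of combined leverage = contribution ÷ (EBIT − I) = R$49,790,392.80 ÷ R$20,746,678.80 = 2.3999.
EPS therefore changes by 2.3999 × (-12.3%) = -29.5%.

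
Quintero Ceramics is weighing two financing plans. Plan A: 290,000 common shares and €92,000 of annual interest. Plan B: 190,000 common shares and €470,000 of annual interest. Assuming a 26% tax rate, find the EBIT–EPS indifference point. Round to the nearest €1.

€1,188,200

Set EPS_A = EPS_B: (EBIT − €92,000)(1 − 0.26) ÷ 290,000 = (EBIT − €470,000)(1 − 0.26) ÷ 190,000.
Cancelling (1 − t) and cross-multiplying: 190,000·(EBIT − 92,000) = 290,000·(EBIT − 470,000).
Solving, EBIT = (470,000·290,000 − 92,000·190,000) / (290,000 − 190,000) = 118,820,000,000 / 100,000 = 1,188,200.00.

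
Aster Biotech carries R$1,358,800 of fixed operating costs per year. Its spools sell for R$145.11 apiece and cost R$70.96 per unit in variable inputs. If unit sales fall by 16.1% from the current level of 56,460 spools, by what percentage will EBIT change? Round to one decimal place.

Total contribution margin = 56,460 × R$74.15 = R$4,186,509.00.
Subtracting fixed costs: EBIT = R$4,186,509.00 − R$1,358,800 = R$2,827,709.00.
Degree of operating leverage = R$4,186,509.00 / R$2,827,709.00 = 1.4805.
So EBIT moves 1.4805 × (-16.1%) = -23.8%.

-23.8%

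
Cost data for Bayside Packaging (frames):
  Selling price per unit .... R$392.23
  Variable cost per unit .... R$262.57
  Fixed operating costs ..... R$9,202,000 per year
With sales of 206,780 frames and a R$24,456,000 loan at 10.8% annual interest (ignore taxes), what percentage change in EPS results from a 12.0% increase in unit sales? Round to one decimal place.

At 206,780 units, contribution = 206,780 × R$129.66 = R$26,811,094.80.
Operating income = contribution − fixed costs = R$26,811,094.80 − R$9,202,000 = R$17,609,094.80.
After interest of R$2,641,248.00, pre-tax earnings = R$14,967,846.80.
Degree of combined leverage = contribution ÷ (EBIT − I) = R$26,811,094.80 ÷ R$14,967,846.80 = 1.7912.
%ΔEPS = DCL × %ΔSales = 1.7912 × +12.0% = +21.5%.

+21.5%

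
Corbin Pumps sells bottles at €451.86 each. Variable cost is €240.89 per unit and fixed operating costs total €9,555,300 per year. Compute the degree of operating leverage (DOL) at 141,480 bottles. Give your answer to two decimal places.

Contribution at this volume is 141,480 × €210.97 = €29,848,035.60.
Operating income = contribution − fixed costs = €29,848,035.60 − €9,555,300 = €20,292,735.60.
So DOL = total CM / EBIT = €29,848,035.60 / €20,292,735.60 = 1.4709.

1.47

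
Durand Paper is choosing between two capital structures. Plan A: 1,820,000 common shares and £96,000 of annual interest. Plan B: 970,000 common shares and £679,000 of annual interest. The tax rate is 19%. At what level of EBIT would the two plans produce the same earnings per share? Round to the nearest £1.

£1,344,306

At indifference, (EBIT − 96,000)(1 − t)/1,820,000 = (EBIT − 679,000)(1 − t)/970,000.
The (1 − t) factor cancels: (EBIT − 96,000) × 970,000 = (EBIT − 679,000) × 1,820,000.
EBIT × (1,820,000 − 970,000) = 679,000 × 1,820,000 − 96,000 × 970,000 = 1,142,660,000,000, so EBIT = 1,142,660,000,000 ÷ 850,000 = 1,344,305.88.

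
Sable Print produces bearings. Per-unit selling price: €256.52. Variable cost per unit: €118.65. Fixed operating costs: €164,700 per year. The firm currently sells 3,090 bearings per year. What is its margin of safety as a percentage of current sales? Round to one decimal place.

Each unit contributes €256.52 − €118.65 = €137.87. Break-even units = €164,700 ÷ €137.87 = 1,194.60; break-even revenue = 1,194.60 × €256.52 = €306,439.72.
Actual sales revenue = 3,090 × €256.52 = €792,646.80.
Margin of safety = (€792,646.80 − €306,439.72) ÷ €792,646.80 = 61.3%.

61.3%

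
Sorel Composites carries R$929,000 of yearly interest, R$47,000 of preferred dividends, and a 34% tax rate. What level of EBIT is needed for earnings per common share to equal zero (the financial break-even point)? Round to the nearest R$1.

Preferred dividends are paid after tax, so their pre-tax equivalent is R$47,000 ÷ (1 − 0.34) = R$71,212.12.
EPS = 0 when EBIT covers interest plus the pre-tax preferred burden: R$929,000 + R$71,212.12 = R$1,000,212.12.

R$1,000,212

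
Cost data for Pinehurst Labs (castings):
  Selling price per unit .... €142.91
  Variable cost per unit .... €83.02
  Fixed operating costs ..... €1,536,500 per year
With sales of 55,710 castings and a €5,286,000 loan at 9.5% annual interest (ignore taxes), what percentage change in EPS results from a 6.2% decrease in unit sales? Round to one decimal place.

At 55,710 units, contribution = 55,710 × €59.89 = €3,336,471.90.
Operating income = contribution − fixed costs = €3,336,471.90 − €1,536,500 = €1,799,971.90.
Interest = €502,170.00, so EBIT − I = €1,297,801.90.
Degree of combined leverage = contribution ÷ (EBIT − I) = €3,336,471.90 ÷ €1,297,801.90 = 2.5709.
%ΔEPS = DCL × %ΔSales = 2.5709 × -6.2% = -15.9%.

-15.9%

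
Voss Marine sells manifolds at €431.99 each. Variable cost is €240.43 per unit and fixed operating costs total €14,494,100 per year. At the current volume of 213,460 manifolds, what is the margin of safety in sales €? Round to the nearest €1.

Contribution margin per unit = €431.99 − €240.43 = €191.56. Break-even units = €14,494,100 ÷ €191.56 = 75,663.50; break-even revenue = 75,663.50 × €431.99 = €32,685,875.23.
Current sales = 213,460 × €431.99 = €92,212,585.40.
Margin of safety = €92,212,585.40 − €32,685,875.23 = €59,526,710.

€59,526,710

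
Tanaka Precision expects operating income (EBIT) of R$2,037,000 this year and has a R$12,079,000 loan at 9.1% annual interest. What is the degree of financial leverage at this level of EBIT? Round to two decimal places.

2.17

Interest = R$1,099,189.00.
DFL = EBIT ÷ (EBIT − I) = R$2,037,000 ÷ (R$2,037,000 − R$1,099,189.00) = R$2,037,000 ÷ R$937,811.00 = 2.1721.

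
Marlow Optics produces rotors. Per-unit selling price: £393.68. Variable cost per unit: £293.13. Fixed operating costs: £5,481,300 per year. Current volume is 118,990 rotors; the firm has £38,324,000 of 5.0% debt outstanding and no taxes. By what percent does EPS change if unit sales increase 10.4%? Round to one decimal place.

+27.2%

Total contribution margin = 118,990 × £100.55 = £11,964,444.50.
Operating income = contribution − fixed costs = £11,964,444.50 − £5,481,300 = £6,483,144.50.
Interest = £1,916,200.00, so EBIT − I = £4,566,944.50.
Degree of combined leverage = contribution ÷ (EBIT − I) = £11,964,444.50 ÷ £4,566,944.50 = 2.6198.
%ΔEPS = DCL × %ΔSales = 2.6198 × +10.4% = +27.2%.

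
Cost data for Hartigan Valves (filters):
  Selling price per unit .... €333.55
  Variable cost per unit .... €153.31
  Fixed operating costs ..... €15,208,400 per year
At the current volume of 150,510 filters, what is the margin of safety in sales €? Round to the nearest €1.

€22,058,126

Contribution margin per unit = €333.55 − €153.31 = €180.24. Break-even units = €15,208,400 ÷ €180.24 = 84,378.61; break-even revenue = 84,378.61 × €333.55 = €28,144,484.13.
Actual sales revenue = 150,510 × €333.55 = €50,202,610.50.
Margin of safety = €50,202,610.50 − €28,144,484.13 = €22,058,126.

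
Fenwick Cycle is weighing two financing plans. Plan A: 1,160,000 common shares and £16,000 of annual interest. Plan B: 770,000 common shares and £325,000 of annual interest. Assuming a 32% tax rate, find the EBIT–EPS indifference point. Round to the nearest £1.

At indifference, (EBIT − 16,000)(1 − t)/1,160,000 = (EBIT − 325,000)(1 − t)/770,000.
Cancelling (1 − t) and cross-multiplying: 770,000·(EBIT − 16,000) = 1,160,000·(EBIT − 325,000).
Solving, EBIT = (325,000·1,160,000 − 16,000·770,000) / (1,160,000 − 770,000) = 364,680,000,000 / 390,000 = 935,076.92.

£935,077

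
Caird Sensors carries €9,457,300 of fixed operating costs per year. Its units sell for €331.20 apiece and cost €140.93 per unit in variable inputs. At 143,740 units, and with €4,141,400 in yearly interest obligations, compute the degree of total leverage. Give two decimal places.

At 143,740 units, contribution = 143,740 × €190.27 = €27,349,409.80.
EBIT = €27,349,409.80 − €9,457,300 = €17,892,109.80. Interest = €4,141,400.00.
DOL = €27,349,409.80 ÷ €17,892,109.80 = 1.5286; DFL = €17,892,109.80 ÷ €13,750,709.80 = 1.3012.
Combined leverage = 1.5286 × 1.3012 = 1.9890.

1.99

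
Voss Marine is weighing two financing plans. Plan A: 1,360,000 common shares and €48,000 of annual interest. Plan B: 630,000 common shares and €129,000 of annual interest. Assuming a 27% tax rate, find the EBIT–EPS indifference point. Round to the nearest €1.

At indifference, (EBIT − 48,000)(1 − t)/1,360,000 = (EBIT − 129,000)(1 − t)/630,000.
The (1 − t) factor cancels: (EBIT − 48,000) × 630,000 = (EBIT − 129,000) × 1,360,000.
EBIT × (1,360,000 − 630,000) = 129,000 × 1,360,000 − 48,000 × 630,000 = 145,200,000,000, so EBIT = 145,200,000,000 ÷ 730,000 = 198,904.11.

€198,904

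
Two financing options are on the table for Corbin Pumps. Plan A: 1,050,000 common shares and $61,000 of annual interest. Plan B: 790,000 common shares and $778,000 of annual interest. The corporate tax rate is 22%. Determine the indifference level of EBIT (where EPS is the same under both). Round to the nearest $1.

$2,956,577

At indifference, (EBIT − 61,000)(1 − t)/1,050,000 = (EBIT − 778,000)(1 − t)/790,000.
Cancelling (1 − t) and cross-multiplying: 790,000·(EBIT − 61,000) = 1,050,000·(EBIT − 778,000).
EBIT × (1,050,000 − 790,000) = 778,000 × 1,050,000 − 61,000 × 790,000 = 768,710,000,000, so EBIT = 768,710,000,000 ÷ 260,000 = 2,956,576.92.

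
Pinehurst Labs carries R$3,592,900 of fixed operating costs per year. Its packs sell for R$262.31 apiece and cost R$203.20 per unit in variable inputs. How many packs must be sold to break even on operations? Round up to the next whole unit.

60,784 packs

Each unit contributes R$262.31 − R$203.20 = R$59.11.
Break-even volume = fixed costs ÷ CM per unit = R$3,592,900 ÷ R$59.11 = 60,783.29, so 60,784 packs.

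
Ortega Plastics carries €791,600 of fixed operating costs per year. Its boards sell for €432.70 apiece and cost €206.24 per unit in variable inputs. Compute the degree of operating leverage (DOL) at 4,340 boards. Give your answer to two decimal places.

5.14

At 4,340 units, contribution = 4,340 × €226.46 = €982,836.40.
Subtracting fixed costs: EBIT = €982,836.40 − €791,600 = €191,236.40.
DOL = contribution ÷ EBIT = €982,836.40 ÷ €191,236.40 = 5.1394.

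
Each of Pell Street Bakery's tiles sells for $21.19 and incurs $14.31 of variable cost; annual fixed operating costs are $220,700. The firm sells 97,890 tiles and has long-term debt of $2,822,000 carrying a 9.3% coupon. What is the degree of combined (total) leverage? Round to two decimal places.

3.54

At 97,890 units, contribution = 97,890 × $6.88 = $673,483.20.
Operating income = contribution − fixed costs = $673,483.20 − $220,700 = $452,783.20. Interest = $262,446.00.
DOL = $673,483.20 ÷ $452,783.20 = 1.4874; DFL = $452,783.20 ÷ $190,337.20 = 2.3788.
DCL = DOL × DFL = 1.4874 × 2.3788 = 3.5382.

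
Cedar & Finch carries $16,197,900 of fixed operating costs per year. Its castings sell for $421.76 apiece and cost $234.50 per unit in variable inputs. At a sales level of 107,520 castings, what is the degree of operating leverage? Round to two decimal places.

Contribution at this volume is 107,520 × $187.26 = $20,134,195.20.
Operating income = contribution − fixed costs = $20,134,195.20 − $16,197,900 = $3,936,295.20.
DOL = contribution ÷ EBIT = $20,134,195.20 ÷ $3,936,295.20 = 5.1150.

5.12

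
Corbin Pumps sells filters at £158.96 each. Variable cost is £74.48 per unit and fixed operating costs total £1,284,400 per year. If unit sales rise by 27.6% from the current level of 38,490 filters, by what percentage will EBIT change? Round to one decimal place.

+45.6%

Contribution at this volume is 38,490 × £84.48 = £3,251,635.20.
EBIT = £3,251,635.20 − £1,284,400 = £1,967,235.20.
DOL = contribution ÷ EBIT = £3,251,635.20 ÷ £1,967,235.20 = 1.6529.
Operating income changes by 1.6529 × +27.6% = +45.6%.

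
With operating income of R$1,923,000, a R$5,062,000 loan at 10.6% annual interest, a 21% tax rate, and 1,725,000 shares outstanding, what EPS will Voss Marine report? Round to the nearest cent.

Pre-tax income = R$1,923,000 − R$536,572.00 = R$1,386,428.00.
Net income = R$1,386,428.00 × (1 − 0.21) = R$1,095,278.12.
Per share: R$1,095,278.12 / 1,725,000 shares = R$0.63.

R$0.63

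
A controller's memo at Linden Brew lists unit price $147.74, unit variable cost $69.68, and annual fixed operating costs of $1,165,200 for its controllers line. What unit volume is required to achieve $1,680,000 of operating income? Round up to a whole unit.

36,449 controllers

Each unit contributes $147.74 − $69.68 = $78.06.
Units = (FC + target) / CM = ($1,165,200 + $1,680,000) / $78.06 = 36,448.89, so 36,449 controllers.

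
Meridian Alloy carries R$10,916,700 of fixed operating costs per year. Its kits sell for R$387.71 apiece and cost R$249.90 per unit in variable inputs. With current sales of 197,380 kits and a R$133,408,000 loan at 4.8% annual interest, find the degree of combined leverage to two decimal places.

2.75

Contribution at this volume is 197,380 × R$137.81 = R$27,200,937.80.
Subtracting fixed costs: EBIT = R$27,200,937.80 − R$10,916,700 = R$16,284,237.80. Interest = R$6,403,584.00.
DOL = R$27,200,937.80 ÷ R$16,284,237.80 = 1.6704; DFL = R$16,284,237.80 ÷ R$9,880,653.80 = 1.6481.
DCL = DOL × DFL = 1.6704 × 1.6481 = 2.7530.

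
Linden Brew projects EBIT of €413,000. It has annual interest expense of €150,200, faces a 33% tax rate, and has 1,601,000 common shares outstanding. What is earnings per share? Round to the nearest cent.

Pre-tax income = €413,000 − €150,200.00 = €262,800.00.
Net income = €262,800.00 × (1 − 0.33) = €176,076.00.
EPS = €176,076.00 ÷ 1,601,000 = €0.11.

€0.11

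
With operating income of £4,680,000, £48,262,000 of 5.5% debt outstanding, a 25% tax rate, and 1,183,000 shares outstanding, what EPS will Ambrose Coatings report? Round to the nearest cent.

Pre-tax income = £4,680,000 − £2,654,410.00 = £2,025,590.00.
After tax at 25%: net income = £2,025,590.00 × 0.75 = £1,519,192.50.
EPS = £1,519,192.50 ÷ 1,183,000 = £1.28.

£1.28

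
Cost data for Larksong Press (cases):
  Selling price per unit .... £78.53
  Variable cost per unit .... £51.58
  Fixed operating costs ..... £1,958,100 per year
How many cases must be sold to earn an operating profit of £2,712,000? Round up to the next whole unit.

173,288 cases

Unit CM = price − variable cost = £78.53 − £51.58 = £26.95.
Need Q such that Q × £26.95 − £1,958,100 = £2,712,000, i.e. Q = £4,670,100 / £26.95 = 173,287.57 → 173,288.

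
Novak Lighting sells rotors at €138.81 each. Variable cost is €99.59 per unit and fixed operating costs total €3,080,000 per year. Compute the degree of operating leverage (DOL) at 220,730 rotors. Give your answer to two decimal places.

Contribution at this volume is 220,730 × €39.22 = €8,657,030.60.
EBIT = €8,657,030.60 − €3,080,000 = €5,577,030.60.
DOL = contribution ÷ EBIT = €8,657,030.60 ÷ €5,577,030.60 = 1.5523.

1.55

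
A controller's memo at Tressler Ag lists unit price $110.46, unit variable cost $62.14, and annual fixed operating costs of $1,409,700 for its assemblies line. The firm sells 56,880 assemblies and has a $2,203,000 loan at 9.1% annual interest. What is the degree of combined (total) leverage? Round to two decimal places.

Total contribution margin = 56,880 × $48.32 = $2,748,441.60.
Subtracting fixed costs: EBIT = $2,748,441.60 − $1,409,700 = $1,338,741.60. Interest = $200,473.00.
DOL = $2,748,441.60 ÷ $1,338,741.60 = 2.0530; DFL = $1,338,741.60 ÷ $1,138,268.60 = 1.1761.
DCL = DOL × DFL = 2.0530 × 1.1761 = 2.4145.

2.41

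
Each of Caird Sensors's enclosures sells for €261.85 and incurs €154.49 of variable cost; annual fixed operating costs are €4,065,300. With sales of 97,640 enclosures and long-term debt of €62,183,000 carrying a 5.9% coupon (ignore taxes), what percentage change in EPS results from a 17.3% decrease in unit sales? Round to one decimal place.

-66.0%

Contribution at this volume is 97,640 × €107.36 = €10,482,630.40.
EBIT = €10,482,630.40 − €4,065,300 = €6,417,330.40.
After interest of €3,668,797.00, pre-tax earnings = €2,748,533.40.
DCL = total CM / (EBIT − I) = €10,482,630.40 / €2,748,533.40 = 3.8139.
EPS therefore changes by 3.8139 × (-17.3%) = -66.0%.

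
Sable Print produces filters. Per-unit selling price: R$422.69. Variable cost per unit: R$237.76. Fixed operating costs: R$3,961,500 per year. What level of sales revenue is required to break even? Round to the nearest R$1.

Contribution margin per unit = R$422.69 − R$237.76 = R$184.93, a CM ratio of R$184.93 ÷ R$422.69 = 0.4375.
Break-even sales = FC ÷ CM ratio = R$3,961,500 × R$422.69 / R$184.93 = R$9,054,704.

R$9,054,704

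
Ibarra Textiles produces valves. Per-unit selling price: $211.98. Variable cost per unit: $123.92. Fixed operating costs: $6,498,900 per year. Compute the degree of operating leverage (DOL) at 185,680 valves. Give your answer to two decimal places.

1.66

Contribution at this volume is 185,680 × $88.06 = $16,350,980.80.
EBIT = $16,350,980.80 − $6,498,900 = $9,852,080.80.
So DOL = total CM / EBIT = $16,350,980.80 / $9,852,080.80 = 1.6596.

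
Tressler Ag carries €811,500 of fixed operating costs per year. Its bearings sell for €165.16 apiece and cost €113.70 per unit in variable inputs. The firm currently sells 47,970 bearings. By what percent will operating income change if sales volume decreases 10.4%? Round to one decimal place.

-15.5%

Contribution at this volume is 47,970 × €51.46 = €2,468,536.20.
EBIT = €2,468,536.20 − €811,500 = €1,657,036.20.
So DOL = total CM / EBIT = €2,468,536.20 / €1,657,036.20 = 1.4897.
%ΔEBIT = DOL × %ΔSales = 1.4897 × -10.4% = -15.5%.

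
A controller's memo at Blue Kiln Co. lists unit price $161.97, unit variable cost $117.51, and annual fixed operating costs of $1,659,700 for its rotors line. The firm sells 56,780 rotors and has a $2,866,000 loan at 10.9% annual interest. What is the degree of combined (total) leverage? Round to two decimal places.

Contribution at this volume is 56,780 × $44.46 = $2,524,438.80.
Subtracting fixed costs: EBIT = $2,524,438.80 − $1,659,700 = $864,738.80. Interest = $312,394.00.
DOL = $2,524,438.80 ÷ $864,738.80 = 2.9193; DFL = $864,738.80 ÷ $552,344.80 = 1.5656.
DCL = DOL × DFL = 2.9193 × 1.5656 = 4.5705.

4.57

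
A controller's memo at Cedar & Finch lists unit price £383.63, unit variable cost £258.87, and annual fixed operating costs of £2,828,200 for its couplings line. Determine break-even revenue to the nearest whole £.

Contribution margin per unit = £383.63 − £258.87 = £124.76, a CM ratio of £124.76 ÷ £383.63 = 0.3252.
Break-even revenue = fixed costs × price ÷ CM = £2,828,200 × £383.63 ÷ £124.76 = £8,696,556.

£8,696,556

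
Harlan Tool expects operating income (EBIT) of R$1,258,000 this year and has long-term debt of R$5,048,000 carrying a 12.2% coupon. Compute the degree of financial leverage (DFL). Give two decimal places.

1.96

Interest = R$615,856.00.
DFL = EBIT ÷ (EBIT − I) = R$1,258,000 ÷ (R$1,258,000 − R$615,856.00) = R$1,258,000 ÷ R$642,144.00 = 1.9591.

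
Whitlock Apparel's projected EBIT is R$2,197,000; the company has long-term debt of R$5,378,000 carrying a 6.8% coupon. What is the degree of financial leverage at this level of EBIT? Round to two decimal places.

1.20

Interest = R$365,704.00.
Degree of financial leverage = EBIT / (EBIT − interest) = R$2,197,000 / R$1,831,296.00 = 1.1997.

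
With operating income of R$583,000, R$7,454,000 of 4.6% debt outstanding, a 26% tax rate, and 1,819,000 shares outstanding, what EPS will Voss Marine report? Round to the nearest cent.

R$0.10

Pre-tax income = R$583,000 − R$342,884.00 = R$240,116.00.
After tax at 26%: net income = R$240,116.00 × 0.74 = R$177,685.84.
Per share: R$177,685.84 / 1,819,000 shares = R$0.10.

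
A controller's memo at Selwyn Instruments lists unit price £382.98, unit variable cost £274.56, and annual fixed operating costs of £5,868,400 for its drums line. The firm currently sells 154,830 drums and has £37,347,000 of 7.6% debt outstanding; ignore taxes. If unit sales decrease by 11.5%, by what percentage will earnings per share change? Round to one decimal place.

-23.9%

Total contribution margin = 154,830 × £108.42 = £16,786,668.60.
Operating income = contribution − fixed costs = £16,786,668.60 − £5,868,400 = £10,918,268.60.
Interest = £2,838,372.00, so EBIT − I = £8,079,896.60.
Degree of combined leverage = contribution ÷ (EBIT − I) = £16,786,668.60 ÷ £8,079,896.60 = 2.0776.
EPS therefore changes by 2.0776 × (-11.5%) = -23.9%.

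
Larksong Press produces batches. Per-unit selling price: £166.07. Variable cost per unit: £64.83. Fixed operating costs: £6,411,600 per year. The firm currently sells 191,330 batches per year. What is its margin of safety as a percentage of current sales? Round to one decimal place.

Each unit contributes £166.07 − £64.83 = £101.24. Break-even units = £6,411,600 ÷ £101.24 = 63,330.70; break-even revenue = 63,330.70 × £166.07 = £10,517,329.24.
Current sales = 191,330 × £166.07 = £31,774,173.10.
Margin of safety = (£31,774,173.10 − £10,517,329.24) ÷ £31,774,173.10 = 66.9%.

66.9%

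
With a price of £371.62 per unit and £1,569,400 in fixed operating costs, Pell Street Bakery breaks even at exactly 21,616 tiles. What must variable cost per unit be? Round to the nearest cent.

Contribution per unit must be FC / Q = £1,569,400 / 21,616 = £72.6036.
Hence VC = price − CM = £371.62 − £72.6036 = £299.02.

£299.02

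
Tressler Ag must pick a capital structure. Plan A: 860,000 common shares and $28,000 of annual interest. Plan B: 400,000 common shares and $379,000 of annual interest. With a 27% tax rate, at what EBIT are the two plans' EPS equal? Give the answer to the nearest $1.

Set EPS_A = EPS_B: (EBIT − $28,000)(1 − 0.27) ÷ 860,000 = (EBIT − $379,000)(1 − 0.27) ÷ 400,000.
Cancelling (1 − t) and cross-multiplying: 400,000·(EBIT − 28,000) = 860,000·(EBIT − 379,000).
EBIT × (860,000 − 400,000) = 379,000 × 860,000 − 28,000 × 400,000 = 314,740,000,000, so EBIT = 314,740,000,000 ÷ 460,000 = 684,217.39.

$684,217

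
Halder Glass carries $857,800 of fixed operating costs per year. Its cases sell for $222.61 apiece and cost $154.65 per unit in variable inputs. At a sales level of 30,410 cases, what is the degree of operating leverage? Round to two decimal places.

Contribution at this volume is 30,410 × $67.96 = $2,066,663.60.
EBIT = $2,066,663.60 − $857,800 = $1,208,863.60.
Degree of operating leverage = $2,066,663.60 / $1,208,863.60 = 1.7096.

1.71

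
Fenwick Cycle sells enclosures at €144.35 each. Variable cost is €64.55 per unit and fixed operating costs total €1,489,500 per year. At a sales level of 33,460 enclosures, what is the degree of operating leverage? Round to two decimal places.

Total contribution margin = 33,460 × €79.80 = €2,670,108.00.
Operating income = contribution − fixed costs = €2,670,108.00 − €1,489,500 = €1,180,608.00.
DOL = contribution ÷ EBIT = €2,670,108.00 ÷ €1,180,608.00 = 2.2616.

2.26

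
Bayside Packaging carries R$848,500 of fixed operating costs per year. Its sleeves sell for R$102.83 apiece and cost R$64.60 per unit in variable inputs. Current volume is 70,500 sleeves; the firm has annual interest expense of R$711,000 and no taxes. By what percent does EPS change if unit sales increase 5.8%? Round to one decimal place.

+13.8%

Total contribution margin = 70,500 × R$38.23 = R$2,695,215.00.
Subtracting fixed costs: EBIT = R$2,695,215.00 − R$848,500 = R$1,846,715.00.
After interest of R$711,000.00, pre-tax earnings = R$1,135,715.00.
DCL = total CM / (EBIT − I) = R$2,695,215.00 / R$1,135,715.00 = 2.3731.
%ΔEPS = DCL × %ΔSales = 2.3731 × +5.8% = +13.8%.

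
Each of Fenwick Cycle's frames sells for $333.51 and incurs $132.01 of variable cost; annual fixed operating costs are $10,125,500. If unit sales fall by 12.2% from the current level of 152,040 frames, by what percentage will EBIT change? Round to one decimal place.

-18.2%

Total contribution margin = 152,040 × $201.50 = $30,636,060.00.
EBIT = $30,636,060.00 − $10,125,500 = $20,510,560.00.
So DOL = total CM / EBIT = $30,636,060.00 / $20,510,560.00 = 1.4937.
Operating income changes by 1.4937 × -12.2% = -18.2%.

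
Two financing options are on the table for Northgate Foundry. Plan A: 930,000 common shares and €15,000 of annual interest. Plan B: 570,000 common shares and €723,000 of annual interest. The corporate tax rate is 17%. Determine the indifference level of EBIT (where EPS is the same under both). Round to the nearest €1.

€1,844,000

At indifference, (EBIT − 15,000)(1 − t)/930,000 = (EBIT − 723,000)(1 − t)/570,000.
The (1 − t) factor cancels: (EBIT − 15,000) × 570,000 = (EBIT − 723,000) × 930,000.
EBIT × (930,000 − 570,000) = 723,000 × 930,000 − 15,000 × 570,000 = 663,840,000,000, so EBIT = 663,840,000,000 ÷ 360,000 = 1,844,000.00.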